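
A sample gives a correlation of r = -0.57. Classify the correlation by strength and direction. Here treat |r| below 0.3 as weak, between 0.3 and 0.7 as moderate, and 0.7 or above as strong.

moderate negative

r = -0.57 < 0 so the relationship is negative.
|r| = 0.57, which falls in the moderate range.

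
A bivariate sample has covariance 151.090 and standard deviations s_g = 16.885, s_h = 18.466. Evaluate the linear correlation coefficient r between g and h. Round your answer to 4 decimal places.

0.4846

r = Cov(g,h) / (s_g · s_h) = 151.090 / (16.885 × 18.466)
  = 151.090 / 311.7984 ≈ 0.4846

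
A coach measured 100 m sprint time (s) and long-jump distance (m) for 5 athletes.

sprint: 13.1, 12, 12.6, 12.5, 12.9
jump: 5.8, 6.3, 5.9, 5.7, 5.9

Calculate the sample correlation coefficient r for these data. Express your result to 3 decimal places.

n = 5, Σx = 63.1, Σy = 29.6, Σx² = 797.03, Σy² = 175.44, Σxy = 373.28
nΣxy − ΣxΣy = 1866.4 − 1867.76 = -1.36
nΣx² − (Σx)² = 3985.15 − 3981.61 = 3.54; nΣy² − (Σy)² = 877.2 − 876.16 = 1.04
r = -1.36 / √(3.54 × 1.04) = -1.36 / 1.9187 ≈ -0.709

-0.709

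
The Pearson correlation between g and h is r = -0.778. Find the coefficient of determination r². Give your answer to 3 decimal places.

0.605

r² = (-0.778)² = 0.605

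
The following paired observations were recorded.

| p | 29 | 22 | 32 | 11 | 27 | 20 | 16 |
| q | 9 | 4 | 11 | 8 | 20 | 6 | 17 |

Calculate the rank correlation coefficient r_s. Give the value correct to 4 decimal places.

Rank p: 6, 4, 7, 1, 5, 3, 2
Rank q: 4, 1, 5, 3, 7, 2, 6
d = rank(p) − rank(q): 2, 3, 2, -2, -2, 1, -4; Σd² = 42
ρ = 1 − 6Σd² / [n(n²−1)] = 1 − 6×42 / (7×48) = 1 − 252/336 ≈ 0.2500

0.2500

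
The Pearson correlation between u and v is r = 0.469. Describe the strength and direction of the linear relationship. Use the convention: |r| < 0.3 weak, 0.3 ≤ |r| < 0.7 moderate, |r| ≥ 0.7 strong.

moderate positive

r = 0.469 > 0 so the relationship is positive.
|r| = 0.469, which falls in the moderate range.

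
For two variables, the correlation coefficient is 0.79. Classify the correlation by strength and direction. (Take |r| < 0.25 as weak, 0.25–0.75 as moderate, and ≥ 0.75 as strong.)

strong positive

r = 0.79 > 0 so the relationship is positive.
|r| = 0.79, which falls in the strong range.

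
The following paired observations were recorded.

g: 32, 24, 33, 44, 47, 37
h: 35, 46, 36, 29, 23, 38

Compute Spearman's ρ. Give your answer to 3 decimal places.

-0.771

Rank g: 2, 1, 3, 5, 6, 4
Rank h: 3, 6, 4, 2, 1, 5
d = rank(g) − rank(h): -1, -5, -1, 3, 5, -1; Σd² = 62
ρ = 1 − 6Σd² / [n(n²−1)] = 1 − 6×62 / (6×35) = 1 − 372/210 ≈ -0.771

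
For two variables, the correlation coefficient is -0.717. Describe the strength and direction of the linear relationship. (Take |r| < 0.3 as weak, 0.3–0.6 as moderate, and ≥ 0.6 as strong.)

strong negative

r = -0.717 < 0 so the relationship is negative.
|r| = 0.717, which falls in the strong range.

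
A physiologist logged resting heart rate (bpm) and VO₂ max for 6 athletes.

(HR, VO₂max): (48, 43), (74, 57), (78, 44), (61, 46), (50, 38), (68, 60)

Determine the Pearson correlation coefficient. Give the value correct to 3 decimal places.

n = 6, Σx = 379, Σy = 288, Σx² = 24709, Σy² = 14194, Σxy = 18500
nΣxy − ΣxΣy = 111000 − 109152 = 1848
nΣx² − (Σx)² = 148254 − 143641 = 4613; nΣy² − (Σy)² = 85164 − 82944 = 2220
r = 1848 / √(4613 × 2220) = 1848 / 3200.1344 ≈ 0.577

0.577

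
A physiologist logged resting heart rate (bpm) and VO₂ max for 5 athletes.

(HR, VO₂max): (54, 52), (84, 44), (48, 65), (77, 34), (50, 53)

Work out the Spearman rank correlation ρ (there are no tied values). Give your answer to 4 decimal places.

Rank HR: 3, 5, 1, 4, 2
Rank VO₂max: 3, 2, 5, 1, 4
d = rank(HR) − rank(VO₂max): 0, 3, -4, 3, -2; Σd² = 38
ρ = 1 − 6Σd² / [n(n²−1)] = 1 − 6×38 / (5×24) = 1 − 228/120 ≈ -0.9000

-0.9000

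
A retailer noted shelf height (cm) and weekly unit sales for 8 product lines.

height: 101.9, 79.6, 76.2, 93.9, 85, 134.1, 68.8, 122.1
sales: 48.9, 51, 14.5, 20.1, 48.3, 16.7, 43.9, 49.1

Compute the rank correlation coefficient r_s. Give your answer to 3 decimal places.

Rank height: 6, 3, 2, 5, 4, 8, 1, 7
Rank sales: 6, 8, 1, 3, 5, 2, 4, 7
d = rank(height) − rank(sales): 0, -5, 1, 2, -1, 6, -3, 0; Σd² = 76
ρ = 1 − 6Σd² / [n(n²−1)] = 1 − 6×76 / (8×63) = 1 − 456/504 ≈ 0.095

0.095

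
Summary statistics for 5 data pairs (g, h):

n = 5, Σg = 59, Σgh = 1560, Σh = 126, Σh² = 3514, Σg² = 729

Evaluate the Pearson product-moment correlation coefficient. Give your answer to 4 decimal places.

0.6944

r = (nΣgh − ΣgΣh) / √[(nΣg² − (Σg)²)(nΣh² − (Σh)²)]
Numerator: 5×1560 − 59×126 = 366
Denominator: √[(3645 − 3481)(17570 − 15876)] = √[164 × 1694] = 527.0825
r = 366 / 527.0825 ≈ 0.6944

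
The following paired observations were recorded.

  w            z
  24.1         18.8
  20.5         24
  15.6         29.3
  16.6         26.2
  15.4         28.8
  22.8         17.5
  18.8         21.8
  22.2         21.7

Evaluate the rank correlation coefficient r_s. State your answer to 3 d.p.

-0.929

Rank w: 8, 5, 2, 3, 1, 7, 4, 6
Rank z: 2, 5, 8, 6, 7, 1, 4, 3
d = rank(w) − rank(z): 6, 0, -6, -3, -6, 6, 0, 3; Σd² = 162
ρ = 1 − 6Σd² / [n(n²−1)] = 1 − 6×162 / (8×63) = 1 − 972/504 ≈ -0.929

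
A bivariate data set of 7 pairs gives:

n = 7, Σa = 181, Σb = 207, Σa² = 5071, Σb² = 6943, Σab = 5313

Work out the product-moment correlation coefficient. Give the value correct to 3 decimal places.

r = (nΣab − ΣaΣb) / √[(nΣa² − (Σa)²)(nΣb² − (Σb)²)]
Numerator: 7×5313 − 181×207 = -276
Denominator: √[(35497 − 32761)(48601 − 42849)] = √[2736 × 5752] = 3967.0483
r = -276 / 3967.0483 ≈ -0.070

-0.070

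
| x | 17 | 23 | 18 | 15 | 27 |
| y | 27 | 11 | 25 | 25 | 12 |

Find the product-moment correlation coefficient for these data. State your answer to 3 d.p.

n = 5, Σx = 100, Σy = 100, Σx² = 2096, Σy² = 2244, Σxy = 1861
nΣxy − ΣxΣy = 9305 − 10000 = -695
nΣx² − (Σx)² = 10480 − 10000 = 480; nΣy² − (Σy)² = 11220 − 10000 = 1220
r = -695 / √(480 × 1220) = -695 / 765.2451 ≈ -0.908

-0.908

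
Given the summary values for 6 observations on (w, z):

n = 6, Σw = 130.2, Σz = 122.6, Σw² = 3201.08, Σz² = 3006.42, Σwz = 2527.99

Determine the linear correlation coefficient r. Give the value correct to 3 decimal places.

-0.305

r = (nΣwz − ΣwΣz) / √[(nΣw² − (Σw)²)(nΣz² − (Σz)²)]
Numerator: 6×2527.99 − 130.2×122.6 = -794.58
Denominator: √[(19206.48 − 16952.04)(18038.52 − 15030.76)] = √[2254.44 × 3007.76] = 2603.9997
r = -794.58 / 2603.9997 ≈ -0.305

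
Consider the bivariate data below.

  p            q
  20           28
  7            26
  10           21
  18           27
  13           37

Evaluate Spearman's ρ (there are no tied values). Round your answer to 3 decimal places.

Rank p: 5, 1, 2, 4, 3
Rank q: 4, 2, 1, 3, 5
d = rank(p) − rank(q): 1, -1, 1, 1, -2; Σd² = 8
ρ = 1 − 6Σd² / [n(n²−1)] = 1 − 6×8 / (5×24) = 1 − 48/120 ≈ 0.600

0.600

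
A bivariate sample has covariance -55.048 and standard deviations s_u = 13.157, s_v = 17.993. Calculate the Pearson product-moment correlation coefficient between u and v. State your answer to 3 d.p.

-0.233

r = Cov(u,v) / (s_u · s_v) = -55.048 / (13.157 × 17.993)
  = -55.048 / 236.7339 ≈ -0.233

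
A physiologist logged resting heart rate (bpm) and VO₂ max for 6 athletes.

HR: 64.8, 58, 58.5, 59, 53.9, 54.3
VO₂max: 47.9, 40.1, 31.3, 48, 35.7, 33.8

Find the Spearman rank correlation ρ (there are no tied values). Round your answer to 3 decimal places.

Rank HR: 6, 3, 4, 5, 1, 2
Rank VO₂max: 5, 4, 1, 6, 3, 2
d = rank(HR) − rank(VO₂max): 1, -1, 3, -1, -2, 0; Σd² = 16
ρ = 1 − 6Σd² / [n(n²−1)] = 1 − 6×16 / (6×35) = 1 − 96/210 ≈ 0.543

0.543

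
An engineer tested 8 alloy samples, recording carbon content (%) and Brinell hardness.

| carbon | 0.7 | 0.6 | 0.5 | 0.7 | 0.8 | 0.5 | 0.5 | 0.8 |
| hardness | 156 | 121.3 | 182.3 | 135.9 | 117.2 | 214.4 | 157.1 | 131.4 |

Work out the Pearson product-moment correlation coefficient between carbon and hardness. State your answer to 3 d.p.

-0.730

n = 8, Σx = 5.1, Σy = 1215.6, Σx² = 3.37, Σy² = 192401.36, Σxy = 752.89
nΣxy − ΣxΣy = 6023.12 − 6199.56 = -176.44
nΣx² − (Σx)² = 26.96 − 26.01 = 0.95; nΣy² − (Σy)² = 1539210.88 − 1477683.36 = 61527.52
r = -176.44 / √(0.95 × 61527.52) = -176.44 / 241.7667 ≈ -0.730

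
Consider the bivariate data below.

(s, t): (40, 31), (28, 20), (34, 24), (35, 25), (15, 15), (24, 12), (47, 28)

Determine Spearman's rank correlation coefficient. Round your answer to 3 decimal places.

Rank s: 6, 3, 4, 5, 1, 2, 7
Rank t: 7, 3, 4, 5, 2, 1, 6
d = rank(s) − rank(t): -1, 0, 0, 0, -1, 1, 1; Σd² = 4
ρ = 1 − 6Σd² / [n(n²−1)] = 1 − 6×4 / (7×48) = 1 − 24/336 ≈ 0.929

0.929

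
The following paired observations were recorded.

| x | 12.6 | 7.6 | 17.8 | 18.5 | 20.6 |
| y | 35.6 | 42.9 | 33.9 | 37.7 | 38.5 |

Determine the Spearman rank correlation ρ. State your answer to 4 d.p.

Rank x: 2, 1, 3, 4, 5
Rank y: 2, 5, 1, 3, 4
d = rank(x) − rank(y): 0, -4, 2, 1, 1; Σd² = 22
ρ = 1 − 6Σd² / [n(n²−1)] = 1 − 6×22 / (5×24) = 1 − 132/120 ≈ -0.1000

-0.1000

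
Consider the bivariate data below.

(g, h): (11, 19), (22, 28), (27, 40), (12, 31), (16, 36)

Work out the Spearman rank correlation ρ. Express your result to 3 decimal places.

0.700

Rank g: 1, 4, 5, 2, 3
Rank h: 1, 2, 5, 3, 4
d = rank(g) − rank(h): 0, 2, 0, -1, -1; Σd² = 6
ρ = 1 − 6Σd² / [n(n²−1)] = 1 − 6×6 / (5×24) = 1 − 36/120 ≈ 0.700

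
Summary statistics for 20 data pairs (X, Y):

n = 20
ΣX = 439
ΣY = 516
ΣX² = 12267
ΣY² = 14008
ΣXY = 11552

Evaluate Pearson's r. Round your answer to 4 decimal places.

r = (nΣXY − ΣXΣY) / √[(nΣX² − (ΣX)²)(nΣY² − (ΣY)²)]
Numerator: 20×11552 − 439×516 = 4516
Denominator: √[(245340 − 192721)(280160 − 266256)] = √[52619 × 13904] = 27048.3747
r = 4516 / 27048.3747 ≈ 0.1670

0.1670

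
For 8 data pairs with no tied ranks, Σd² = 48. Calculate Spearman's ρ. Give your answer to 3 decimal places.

0.429

ρ = 1 − 6Σd² / [n(n²−1)] = 1 − 6×48 / (8×63)
  = 1 − 288/504 = 1 − 0.5714 ≈ 0.429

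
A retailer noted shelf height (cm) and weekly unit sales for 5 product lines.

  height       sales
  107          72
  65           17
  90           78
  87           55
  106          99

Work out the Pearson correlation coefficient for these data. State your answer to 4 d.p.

0.9011

n = 5, Σx = 455, Σy = 321, Σx² = 42579, Σy² = 24383, Σxy = 31108
nΣxy − ΣxΣy = 155540 − 146055 = 9485
nΣx² − (Σx)² = 212895 − 207025 = 5870; nΣy² − (Σy)² = 121915 − 103041 = 18874
r = 9485 / √(5870 × 18874) = 9485 / 10525.7009 ≈ 0.9011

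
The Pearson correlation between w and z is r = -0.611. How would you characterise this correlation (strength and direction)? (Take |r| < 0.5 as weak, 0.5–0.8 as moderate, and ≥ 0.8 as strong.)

moderate negative

r = -0.611 < 0 so the relationship is negative.
|r| = 0.611, which falls in the moderate range.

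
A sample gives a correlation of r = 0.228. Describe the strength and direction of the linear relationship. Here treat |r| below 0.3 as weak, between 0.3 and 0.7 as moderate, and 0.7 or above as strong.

r = 0.228 > 0 so the relationship is positive.
|r| = 0.228, which falls in the weak range.

weak positive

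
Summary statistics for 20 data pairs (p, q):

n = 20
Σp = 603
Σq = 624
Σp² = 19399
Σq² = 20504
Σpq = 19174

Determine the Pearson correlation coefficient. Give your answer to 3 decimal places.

0.321

r = (nΣpq − ΣpΣq) / √[(nΣp² − (Σp)²)(nΣq² − (Σq)²)]
Numerator: 20×19174 − 603×624 = 7208
Denominator: √[(387980 − 363609)(410080 − 389376)] = √[24371 × 20704] = 22462.7956
r = 7208 / 22462.7956 ≈ 0.321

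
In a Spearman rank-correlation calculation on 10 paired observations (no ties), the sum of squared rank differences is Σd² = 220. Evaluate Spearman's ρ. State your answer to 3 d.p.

ρ = 1 − 6Σd² / [n(n²−1)] = 1 − 6×220 / (10×99)
  = 1 − 1320/990 = 1 − 1.3333 ≈ -0.333

-0.333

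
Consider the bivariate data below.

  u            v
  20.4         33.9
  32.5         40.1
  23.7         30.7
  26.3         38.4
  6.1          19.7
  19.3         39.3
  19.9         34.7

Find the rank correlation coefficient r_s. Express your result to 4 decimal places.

Rank u: 4, 7, 5, 6, 1, 2, 3
Rank v: 3, 7, 2, 5, 1, 6, 4
d = rank(u) − rank(v): 1, 0, 3, 1, 0, -4, -1; Σd² = 28
ρ = 1 − 6Σd² / [n(n²−1)] = 1 − 6×28 / (7×48) = 1 − 168/336 ≈ 0.5000

0.5000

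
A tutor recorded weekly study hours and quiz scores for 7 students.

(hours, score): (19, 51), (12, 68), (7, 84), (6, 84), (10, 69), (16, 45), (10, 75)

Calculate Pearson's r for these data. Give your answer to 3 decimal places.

n = 7, Σx = 80, Σy = 476, Σx² = 1046, Σy² = 33748, Σxy = 5037
nΣxy − ΣxΣy = 35259 − 38080 = -2821
nΣx² − (Σx)² = 7322 − 6400 = 922; nΣy² − (Σy)² = 236236 − 226576 = 9660
r = -2821 / √(922 × 9660) = -2821 / 2984.3793 ≈ -0.945

-0.945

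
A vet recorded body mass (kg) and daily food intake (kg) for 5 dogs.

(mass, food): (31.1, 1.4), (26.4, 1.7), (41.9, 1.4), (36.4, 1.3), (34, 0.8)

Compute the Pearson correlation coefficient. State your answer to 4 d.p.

n = 5, Σx = 169.8, Σy = 6.6, Σx² = 5900.74, Σy² = 9.14, Σxy = 221.6
nΣxy − ΣxΣy = 1108 − 1120.68 = -12.68
nΣx² − (Σx)² = 29503.7 − 28832.04 = 671.66; nΣy² − (Σy)² = 45.7 − 43.56 = 2.14
r = -12.68 / √(671.66 × 2.14) = -12.68 / 37.9124 ≈ -0.3345

-0.3345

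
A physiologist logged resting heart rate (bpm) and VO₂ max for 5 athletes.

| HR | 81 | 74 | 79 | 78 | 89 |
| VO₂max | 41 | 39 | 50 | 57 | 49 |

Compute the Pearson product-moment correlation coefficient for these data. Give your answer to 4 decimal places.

n = 5, Σx = 401, Σy = 236, Σx² = 32283, Σy² = 11352, Σxy = 18964
nΣxy − ΣxΣy = 94820 − 94636 = 184
nΣx² − (Σx)² = 161415 − 160801 = 614; nΣy² − (Σy)² = 56760 − 55696 = 1064
r = 184 / √(614 × 1064) = 184 / 808.2673 ≈ 0.2276

0.2276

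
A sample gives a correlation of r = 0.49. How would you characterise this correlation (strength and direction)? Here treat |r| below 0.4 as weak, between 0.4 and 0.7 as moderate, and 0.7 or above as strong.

r = 0.49 > 0 so the relationship is positive.
|r| = 0.49, which falls in the moderate range.

moderate positive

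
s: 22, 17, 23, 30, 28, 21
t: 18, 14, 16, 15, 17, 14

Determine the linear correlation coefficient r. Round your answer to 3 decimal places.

0.334

n = 6, Σs = 141, Σt = 94, Σs² = 3427, Σt² = 1486, Σst = 2222
nΣst − ΣsΣt = 13332 − 13254 = 78
nΣs² − (Σs)² = 20562 − 19881 = 681; nΣt² − (Σt)² = 8916 − 8836 = 80
r = 78 / √(681 × 80) = 78 / 233.4095 ≈ 0.334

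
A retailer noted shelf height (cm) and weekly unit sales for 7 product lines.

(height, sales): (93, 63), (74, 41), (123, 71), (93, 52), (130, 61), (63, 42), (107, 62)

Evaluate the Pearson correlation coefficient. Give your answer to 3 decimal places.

0.857

n = 7, Σx = 683, Σy = 392, Σx² = 70221, Σy² = 22724, Σxy = 39672
nΣxy − ΣxΣy = 277704 − 267736 = 9968
nΣx² − (Σx)² = 491547 − 466489 = 25058; nΣy² − (Σy)² = 159068 − 153664 = 5404
r = 9968 / √(25058 × 5404) = 9968 / 11636.7277 ≈ 0.857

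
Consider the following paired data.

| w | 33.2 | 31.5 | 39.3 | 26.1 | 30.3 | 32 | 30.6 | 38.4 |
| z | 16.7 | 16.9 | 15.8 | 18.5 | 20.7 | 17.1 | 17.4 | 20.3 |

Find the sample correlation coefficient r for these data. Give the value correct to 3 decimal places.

-0.162

n = 8, Σw = 261.4, Σz = 143.4, Σw² = 8673.2, Σz² = 2592.14, Σwz = 4676.95
nΣwz − ΣwΣz = 37415.6 − 37484.76 = -69.16
nΣw² − (Σw)² = 69385.6 − 68329.96 = 1055.64; nΣz² − (Σz)² = 20737.12 − 20563.56 = 173.56
r = -69.16 / √(1055.64 × 173.56) = -69.16 / 428.0384 ≈ -0.162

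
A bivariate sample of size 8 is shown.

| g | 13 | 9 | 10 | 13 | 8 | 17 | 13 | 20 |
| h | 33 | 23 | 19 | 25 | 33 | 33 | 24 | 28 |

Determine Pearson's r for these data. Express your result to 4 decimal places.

n = 8, Σg = 103, Σh = 218, Σg² = 1441, Σh² = 6142, Σgh = 2848
nΣgh − ΣgΣh = 22784 − 22454 = 330
nΣg² − (Σg)² = 11528 − 10609 = 919; nΣh² − (Σh)² = 49136 − 47524 = 1612
r = 330 / √(919 × 1612) = 330 / 1217.1393 ≈ 0.2711

0.2711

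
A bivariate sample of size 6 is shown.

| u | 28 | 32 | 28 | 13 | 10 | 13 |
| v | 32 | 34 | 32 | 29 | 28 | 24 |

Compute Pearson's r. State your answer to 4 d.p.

0.8598

n = 6, Σu = 124, Σv = 179, Σu² = 3030, Σv² = 5405, Σuv = 3849
nΣuv − ΣuΣv = 23094 − 22196 = 898
nΣu² − (Σu)² = 18180 − 15376 = 2804; nΣv² − (Σv)² = 32430 − 32041 = 389
r = 898 / √(2804 × 389) = 898 / 1044.3926 ≈ 0.8598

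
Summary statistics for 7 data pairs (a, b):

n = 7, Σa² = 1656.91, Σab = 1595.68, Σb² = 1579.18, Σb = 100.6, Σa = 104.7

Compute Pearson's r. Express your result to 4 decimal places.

0.8263

r = (nΣab − ΣaΣb) / √[(nΣa² − (Σa)²)(nΣb² − (Σb)²)]
Numerator: 7×1595.68 − 104.7×100.6 = 636.94
Denominator: √[(11598.37 − 10962.09)(11054.26 − 10120.36)] = √[636.28 × 933.9] = 770.8579
r = 636.94 / 770.8579 ≈ 0.8263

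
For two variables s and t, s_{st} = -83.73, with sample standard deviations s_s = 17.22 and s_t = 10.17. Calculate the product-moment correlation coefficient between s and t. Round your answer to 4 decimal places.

r = Cov(s,t) / (s_s · s_t) = -83.73 / (17.22 × 10.17)
  = -83.73 / 175.1274 ≈ -0.4781

-0.4781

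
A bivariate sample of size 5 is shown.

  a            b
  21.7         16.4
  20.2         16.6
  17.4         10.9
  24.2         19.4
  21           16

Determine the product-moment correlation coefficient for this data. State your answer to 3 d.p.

0.954

n = 5, Σa = 104.5, Σb = 79.3, Σa² = 2208.33, Σb² = 1295.69, Σab = 1686.34
nΣab − ΣaΣb = 8431.7 − 8286.85 = 144.85
nΣa² − (Σa)² = 11041.65 − 10920.25 = 121.4; nΣb² − (Σb)² = 6478.45 − 6288.49 = 189.96
r = 144.85 / √(121.4 × 189.96) = 144.85 / 151.8590 ≈ 0.954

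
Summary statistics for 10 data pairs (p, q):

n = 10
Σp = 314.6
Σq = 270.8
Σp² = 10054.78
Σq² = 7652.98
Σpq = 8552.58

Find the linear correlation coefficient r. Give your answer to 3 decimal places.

0.148

r = (nΣpq − ΣpΣq) / √[(nΣp² − (Σp)²)(nΣq² − (Σq)²)]
Numerator: 10×8552.58 − 314.6×270.8 = 332.12
Denominator: √[(100547.8 − 98973.16)(76529.8 − 73332.64)] = √[1574.64 × 3197.16] = 2243.7415
r = 332.12 / 2243.7415 ≈ 0.148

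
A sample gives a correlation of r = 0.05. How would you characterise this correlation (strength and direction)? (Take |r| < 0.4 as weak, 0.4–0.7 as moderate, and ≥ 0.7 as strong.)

r = 0.05 > 0 so the relationship is positive.
|r| = 0.05, which falls in the weak range.

weak positive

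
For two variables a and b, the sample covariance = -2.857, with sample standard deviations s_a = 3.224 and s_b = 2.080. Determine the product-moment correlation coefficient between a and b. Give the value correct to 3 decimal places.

r = Cov(a,b) / (s_a · s_b) = -2.857 / (3.224 × 2.080)
  = -2.857 / 6.7059 ≈ -0.426

-0.426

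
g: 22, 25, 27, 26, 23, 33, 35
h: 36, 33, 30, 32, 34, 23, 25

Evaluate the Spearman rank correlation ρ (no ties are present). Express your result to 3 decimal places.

Rank g: 1, 3, 5, 4, 2, 6, 7
Rank h: 7, 5, 3, 4, 6, 1, 2
d = rank(g) − rank(h): -6, -2, 2, 0, -4, 5, 5; Σd² = 110
ρ = 1 − 6Σd² / [n(n²−1)] = 1 − 6×110 / (7×48) = 1 − 660/336 ≈ -0.964

-0.964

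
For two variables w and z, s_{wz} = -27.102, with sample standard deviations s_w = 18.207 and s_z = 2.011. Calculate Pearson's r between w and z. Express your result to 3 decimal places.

r = Cov(w,z) / (s_w · s_z) = -27.102 / (18.207 × 2.011)
  = -27.102 / 36.6143 ≈ -0.740

-0.740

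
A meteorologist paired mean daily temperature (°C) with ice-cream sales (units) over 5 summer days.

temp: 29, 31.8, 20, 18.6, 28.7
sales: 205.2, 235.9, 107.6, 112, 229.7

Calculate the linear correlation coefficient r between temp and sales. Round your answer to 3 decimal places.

n = 5, Σx = 128.1, Σy = 890.4, Σx² = 3421.89, Σy² = 174639.7, Σxy = 24280.01
nΣxy − ΣxΣy = 121400.05 − 114060.24 = 7339.81
nΣx² − (Σx)² = 17109.45 − 16409.61 = 699.84; nΣy² − (Σy)² = 873198.5 − 792812.16 = 80386.34
r = 7339.81 / √(699.84 × 80386.34) = 7339.81 / 7500.5051 ≈ 0.979

0.979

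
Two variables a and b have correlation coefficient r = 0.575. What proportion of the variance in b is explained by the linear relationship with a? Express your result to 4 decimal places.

r² = (0.575)² = 0.3306

0.3306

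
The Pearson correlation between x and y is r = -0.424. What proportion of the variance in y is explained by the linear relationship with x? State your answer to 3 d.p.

r² = (-0.424)² = 0.180

0.180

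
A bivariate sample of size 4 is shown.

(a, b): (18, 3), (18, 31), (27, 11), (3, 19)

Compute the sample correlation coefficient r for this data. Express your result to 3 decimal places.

-0.252

n = 4, Σa = 66, Σb = 64, Σa² = 1386, Σb² = 1452, Σab = 966
nΣab − ΣaΣb = 3864 − 4224 = -360
nΣa² − (Σa)² = 5544 − 4356 = 1188; nΣb² − (Σb)² = 5808 − 4096 = 1712
r = -360 / √(1188 × 1712) = -360 / 1426.1332 ≈ -0.252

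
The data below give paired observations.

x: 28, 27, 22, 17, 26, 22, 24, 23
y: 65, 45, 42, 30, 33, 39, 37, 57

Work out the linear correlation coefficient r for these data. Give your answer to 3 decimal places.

n = 8, Σx = 189, Σy = 348, Σx² = 4551, Σy² = 16142, Σxy = 8384
nΣxy − ΣxΣy = 67072 − 65772 = 1300
nΣx² − (Σx)² = 36408 − 35721 = 687; nΣy² − (Σy)² = 129136 − 121104 = 8032
r = 1300 / √(687 × 8032) = 1300 / 2349.0390 ≈ 0.553

0.553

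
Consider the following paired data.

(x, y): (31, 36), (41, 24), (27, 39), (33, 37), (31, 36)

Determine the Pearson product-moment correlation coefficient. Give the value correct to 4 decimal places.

n = 5, Σx = 163, Σy = 172, Σx² = 5421, Σy² = 6058, Σxy = 5490
nΣxy − ΣxΣy = 27450 − 28036 = -586
nΣx² − (Σx)² = 27105 − 26569 = 536; nΣy² − (Σy)² = 30290 − 29584 = 706
r = -586 / √(536 × 706) = -586 / 615.1553 ≈ -0.9526

-0.9526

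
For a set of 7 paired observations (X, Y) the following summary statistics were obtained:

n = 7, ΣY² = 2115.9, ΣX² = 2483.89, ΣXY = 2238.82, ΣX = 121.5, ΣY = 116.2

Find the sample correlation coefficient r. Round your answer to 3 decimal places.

r = (nΣXY − ΣXΣY) / √[(nΣX² − (ΣX)²)(nΣY² − (ΣY)²)]
Numerator: 7×2238.82 − 121.5×116.2 = 1553.44
Denominator: √[(17387.23 − 14762.25)(14811.3 − 13502.44)] = √[2624.98 × 1308.86] = 1853.5726
r = 1553.44 / 1853.5726 ≈ 0.838

0.838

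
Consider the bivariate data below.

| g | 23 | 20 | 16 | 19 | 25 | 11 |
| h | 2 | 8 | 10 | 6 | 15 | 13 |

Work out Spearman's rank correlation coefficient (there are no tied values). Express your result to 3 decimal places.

-0.086

Rank g: 5, 4, 2, 3, 6, 1
Rank h: 1, 3, 4, 2, 6, 5
d = rank(g) − rank(h): 4, 1, -2, 1, 0, -4; Σd² = 38
ρ = 1 − 6Σd² / [n(n²−1)] = 1 − 6×38 / (6×35) = 1 − 228/210 ≈ -0.086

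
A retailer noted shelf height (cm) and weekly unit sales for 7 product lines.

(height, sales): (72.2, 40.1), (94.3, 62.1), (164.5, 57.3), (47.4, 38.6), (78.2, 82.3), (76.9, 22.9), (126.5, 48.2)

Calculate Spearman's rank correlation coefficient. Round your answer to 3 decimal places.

0.571

Rank height: 2, 5, 7, 1, 4, 3, 6
Rank sales: 3, 6, 5, 2, 7, 1, 4
d = rank(height) − rank(sales): -1, -1, 2, -1, -3, 2, 2; Σd² = 24
ρ = 1 − 6Σd² / [n(n²−1)] = 1 − 6×24 / (7×48) = 1 − 144/336 ≈ 0.571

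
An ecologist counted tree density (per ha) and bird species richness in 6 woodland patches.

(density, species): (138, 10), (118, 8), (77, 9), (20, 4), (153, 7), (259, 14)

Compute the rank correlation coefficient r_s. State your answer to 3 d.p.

Rank density: 4, 3, 2, 1, 5, 6
Rank species: 5, 3, 4, 1, 2, 6
d = rank(density) − rank(species): -1, 0, -2, 0, 3, 0; Σd² = 14
ρ = 1 − 6Σd² / [n(n²−1)] = 1 − 6×14 / (6×35) = 1 − 84/210 ≈ 0.600

0.600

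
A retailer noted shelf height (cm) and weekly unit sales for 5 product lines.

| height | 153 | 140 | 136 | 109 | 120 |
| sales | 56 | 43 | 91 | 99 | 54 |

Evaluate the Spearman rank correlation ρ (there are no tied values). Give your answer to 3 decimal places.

-0.500

Rank height: 5, 4, 3, 1, 2
Rank sales: 3, 1, 4, 5, 2
d = rank(height) − rank(sales): 2, 3, -1, -4, 0; Σd² = 30
ρ = 1 − 6Σd² / [n(n²−1)] = 1 − 6×30 / (5×24) = 1 − 180/120 ≈ -0.500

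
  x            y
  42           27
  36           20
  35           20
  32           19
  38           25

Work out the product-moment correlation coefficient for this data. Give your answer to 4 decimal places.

0.9329

n = 5, Σx = 183, Σy = 111, Σx² = 6753, Σy² = 2515, Σxy = 4112
nΣxy − ΣxΣy = 20560 − 20313 = 247
nΣx² − (Σx)² = 33765 − 33489 = 276; nΣy² − (Σy)² = 12575 − 12321 = 254
r = 247 / √(276 × 254) = 247 / 264.7716 ≈ 0.9329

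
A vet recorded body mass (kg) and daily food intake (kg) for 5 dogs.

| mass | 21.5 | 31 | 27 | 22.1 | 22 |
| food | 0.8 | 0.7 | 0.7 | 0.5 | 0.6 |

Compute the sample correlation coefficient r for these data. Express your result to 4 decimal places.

0.2498

n = 5, Σx = 123.6, Σy = 3.3, Σx² = 3124.66, Σy² = 2.23, Σxy = 82.05
nΣxy − ΣxΣy = 410.25 − 407.88 = 2.37
nΣx² − (Σx)² = 15623.3 − 15276.96 = 346.34; nΣy² − (Σy)² = 11.15 − 10.89 = 0.26
r = 2.37 / √(346.34 × 0.26) = 2.37 / 9.4894 ≈ 0.2498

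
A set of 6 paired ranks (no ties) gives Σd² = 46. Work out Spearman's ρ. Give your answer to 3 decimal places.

ρ = 1 − 6Σd² / [n(n²−1)] = 1 − 6×46 / (6×35)
  = 1 − 276/210 = 1 − 1.3143 ≈ -0.314

-0.314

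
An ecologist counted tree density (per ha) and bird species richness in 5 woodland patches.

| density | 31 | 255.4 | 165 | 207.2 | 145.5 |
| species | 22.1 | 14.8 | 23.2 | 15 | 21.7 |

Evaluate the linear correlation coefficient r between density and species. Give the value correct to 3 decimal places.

-0.731

n = 5, Σx = 804.1, Σy = 96.8, Σx² = 157517.25, Σy² = 1941.58, Σxy = 14558.37
nΣxy − ΣxΣy = 72791.85 − 77836.88 = -5045.03
nΣx² − (Σx)² = 787586.25 − 646576.81 = 141009.44; nΣy² − (Σy)² = 9707.9 − 9370.24 = 337.66
r = -5045.03 / √(141009.44 × 337.66) = -5045.03 / 6900.2353 ≈ -0.731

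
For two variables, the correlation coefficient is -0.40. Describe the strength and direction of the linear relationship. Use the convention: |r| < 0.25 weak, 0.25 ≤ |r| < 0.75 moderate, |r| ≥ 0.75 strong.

r = -0.40 < 0 so the relationship is negative.
|r| = 0.40, which falls in the moderate range.

moderate negative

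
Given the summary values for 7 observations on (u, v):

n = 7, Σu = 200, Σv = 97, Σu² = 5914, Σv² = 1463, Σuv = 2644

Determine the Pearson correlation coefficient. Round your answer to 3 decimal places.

-0.827

r = (nΣuv − ΣuΣv) / √[(nΣu² − (Σu)²)(nΣv² − (Σv)²)]
Numerator: 7×2644 − 200×97 = -892
Denominator: √[(41398 − 40000)(10241 − 9409)] = √[1398 × 832] = 1078.4878
r = -892 / 1078.4878 ≈ -0.827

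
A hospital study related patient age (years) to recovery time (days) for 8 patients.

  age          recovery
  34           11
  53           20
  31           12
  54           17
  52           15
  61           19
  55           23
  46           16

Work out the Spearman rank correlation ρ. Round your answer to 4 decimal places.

0.8333

Rank age: 2, 5, 1, 6, 4, 8, 7, 3
Rank recovery: 1, 7, 2, 5, 3, 6, 8, 4
d = rank(age) − rank(recovery): 1, -2, -1, 1, 1, 2, -1, -1; Σd² = 14
ρ = 1 − 6Σd² / [n(n²−1)] = 1 − 6×14 / (8×63) = 1 − 84/504 ≈ 0.8333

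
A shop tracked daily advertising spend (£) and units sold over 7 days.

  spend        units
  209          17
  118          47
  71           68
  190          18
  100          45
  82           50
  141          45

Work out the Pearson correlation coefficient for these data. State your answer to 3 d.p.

n = 7, Σx = 911, Σy = 290, Σx² = 135351, Σy² = 13996, Σxy = 32292
nΣxy − ΣxΣy = 226044 − 264190 = -38146
nΣx² − (Σx)² = 947457 − 829921 = 117536; nΣy² − (Σy)² = 97972 − 84100 = 13872
r = -38146 / √(117536 × 13872) = -38146 / 40378.9474 ≈ -0.945

-0.945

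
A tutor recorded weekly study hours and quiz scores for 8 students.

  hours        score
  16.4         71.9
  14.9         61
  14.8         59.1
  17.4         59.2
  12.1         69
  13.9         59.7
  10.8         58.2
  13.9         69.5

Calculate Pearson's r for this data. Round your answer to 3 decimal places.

0.073

n = 8, Σx = 114.2, Σy = 507.6, Σx² = 1662.24, Σy² = 32430.64, Σxy = 7252.16
nΣxy − ΣxΣy = 58017.28 − 57967.92 = 49.36
nΣx² − (Σx)² = 13297.92 − 13041.64 = 256.28; nΣy² − (Σy)² = 259445.12 − 257657.76 = 1787.36
r = 49.36 / √(256.28 × 1787.36) = 49.36 / 676.8047 ≈ 0.073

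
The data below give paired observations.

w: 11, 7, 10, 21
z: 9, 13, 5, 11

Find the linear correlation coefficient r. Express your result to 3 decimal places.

n = 4, Σw = 49, Σz = 38, Σw² = 711, Σz² = 396, Σwz = 471
nΣwz − ΣwΣz = 1884 − 1862 = 22
nΣw² − (Σw)² = 2844 − 2401 = 443; nΣz² − (Σz)² = 1584 − 1444 = 140
r = 22 / √(443 × 140) = 22 / 249.0381 ≈ 0.088

0.088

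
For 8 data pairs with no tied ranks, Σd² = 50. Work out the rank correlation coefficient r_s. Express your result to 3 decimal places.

ρ = 1 − 6Σd² / [n(n²−1)] = 1 − 6×50 / (8×63)
  = 1 − 300/504 = 1 − 0.5952 ≈ 0.405

0.405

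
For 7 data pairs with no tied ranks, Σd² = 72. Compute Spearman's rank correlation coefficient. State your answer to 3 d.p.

-0.286

ρ = 1 − 6Σd² / [n(n²−1)] = 1 − 6×72 / (7×48)
  = 1 − 432/336 = 1 − 1.2857 ≈ -0.286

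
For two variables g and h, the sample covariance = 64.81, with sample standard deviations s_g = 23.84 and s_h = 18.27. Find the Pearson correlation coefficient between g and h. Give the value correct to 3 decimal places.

r = Cov(g,h) / (s_g · s_h) = 64.81 / (23.84 × 18.27)
  = 64.81 / 435.5568 ≈ 0.149

0.149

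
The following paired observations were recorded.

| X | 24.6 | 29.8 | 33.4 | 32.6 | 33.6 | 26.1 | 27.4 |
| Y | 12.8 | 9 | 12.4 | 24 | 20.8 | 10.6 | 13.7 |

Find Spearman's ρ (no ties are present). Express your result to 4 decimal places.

0.3571

Rank X: 1, 4, 6, 5, 7, 2, 3
Rank Y: 4, 1, 3, 7, 6, 2, 5
d = rank(X) − rank(Y): -3, 3, 3, -2, 1, 0, -2; Σd² = 36
ρ = 1 − 6Σd² / [n(n²−1)] = 1 − 6×36 / (7×48) = 1 − 216/336 ≈ 0.3571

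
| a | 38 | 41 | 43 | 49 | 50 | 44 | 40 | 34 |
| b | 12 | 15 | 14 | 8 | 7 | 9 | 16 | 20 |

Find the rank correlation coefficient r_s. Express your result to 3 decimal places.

Rank a: 2, 4, 5, 7, 8, 6, 3, 1
Rank b: 4, 6, 5, 2, 1, 3, 7, 8
d = rank(a) − rank(b): -2, -2, 0, 5, 7, 3, -4, -7; Σd² = 156
ρ = 1 − 6Σd² / [n(n²−1)] = 1 − 6×156 / (8×63) = 1 − 936/504 ≈ -0.857

-0.857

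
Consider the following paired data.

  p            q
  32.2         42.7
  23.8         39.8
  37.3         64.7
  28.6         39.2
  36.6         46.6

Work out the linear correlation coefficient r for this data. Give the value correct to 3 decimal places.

0.740

n = 5, Σp = 158.5, Σq = 233, Σp² = 5152.09, Σq² = 11301.62, Σpq = 7562.17
nΣpq − ΣpΣq = 37810.85 − 36930.5 = 880.35
nΣp² − (Σp)² = 25760.45 − 25122.25 = 638.2; nΣq² − (Σq)² = 56508.1 − 54289 = 2219.1
r = 880.35 / √(638.2 × 2219.1) = 880.35 / 1190.0545 ≈ 0.740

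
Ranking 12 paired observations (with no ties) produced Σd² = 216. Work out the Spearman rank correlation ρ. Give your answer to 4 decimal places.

0.2448

ρ = 1 − 6Σd² / [n(n²−1)] = 1 − 6×216 / (12×143)
  = 1 − 1296/1716 = 1 − 0.75524 ≈ 0.2448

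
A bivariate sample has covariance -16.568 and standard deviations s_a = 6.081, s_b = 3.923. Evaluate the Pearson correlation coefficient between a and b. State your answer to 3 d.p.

-0.695

r = Cov(a,b) / (s_a · s_b) = -16.568 / (6.081 × 3.923)
  = -16.568 / 23.8558 ≈ -0.695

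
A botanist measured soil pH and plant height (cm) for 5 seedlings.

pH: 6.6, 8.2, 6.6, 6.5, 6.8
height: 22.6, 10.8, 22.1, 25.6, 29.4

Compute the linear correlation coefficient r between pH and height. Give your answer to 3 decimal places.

n = 5, Σx = 34.7, Σy = 110.5, Σx² = 242.85, Σy² = 2635.53, Σxy = 749.9
nΣxy − ΣxΣy = 3749.5 − 3834.35 = -84.85
nΣx² − (Σx)² = 1214.25 − 1204.09 = 10.16; nΣy² − (Σy)² = 13177.65 − 12210.25 = 967.4
r = -84.85 / √(10.16 × 967.4) = -84.85 / 99.1402 ≈ -0.856

-0.856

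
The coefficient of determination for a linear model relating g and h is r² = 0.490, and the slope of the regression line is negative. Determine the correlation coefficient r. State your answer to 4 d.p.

|r| = √0.490 = 0.7000
The association is negative, so r = −0.7000.

-0.7000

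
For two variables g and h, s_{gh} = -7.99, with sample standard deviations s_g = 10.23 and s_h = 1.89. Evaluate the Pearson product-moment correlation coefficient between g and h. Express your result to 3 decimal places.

-0.413

r = Cov(g,h) / (s_g · s_h) = -7.99 / (10.23 × 1.89)
  = -7.99 / 19.3347 ≈ -0.413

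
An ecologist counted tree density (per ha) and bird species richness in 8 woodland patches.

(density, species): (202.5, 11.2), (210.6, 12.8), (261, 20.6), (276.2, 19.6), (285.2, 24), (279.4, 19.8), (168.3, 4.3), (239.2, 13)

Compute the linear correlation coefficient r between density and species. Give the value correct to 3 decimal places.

n = 8, Σx = 1922.4, Σy = 125.3, Σx² = 474710.98, Σy² = 2253.33, Σxy = 31964.01
nΣxy − ΣxΣy = 255712.08 − 240876.72 = 14835.36
nΣx² − (Σx)² = 3797687.84 − 3695621.76 = 102066.08; nΣy² − (Σy)² = 18026.64 − 15700.09 = 2326.55
r = 14835.36 / √(102066.08 × 2326.55) = 14835.36 / 15409.7968 ≈ 0.963

0.963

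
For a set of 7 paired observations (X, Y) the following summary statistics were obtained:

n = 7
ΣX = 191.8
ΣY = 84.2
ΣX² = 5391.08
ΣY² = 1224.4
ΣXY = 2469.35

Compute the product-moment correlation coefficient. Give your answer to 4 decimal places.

r = (nΣXY − ΣXΣY) / √[(nΣX² − (ΣX)²)(nΣY² − (ΣY)²)]
Numerator: 7×2469.35 − 191.8×84.2 = 1135.89
Denominator: √[(37737.56 − 36787.24)(8570.8 − 7089.64)] = √[950.32 × 1481.16] = 1186.4131
r = 1135.89 / 1186.4131 ≈ 0.9574

0.9574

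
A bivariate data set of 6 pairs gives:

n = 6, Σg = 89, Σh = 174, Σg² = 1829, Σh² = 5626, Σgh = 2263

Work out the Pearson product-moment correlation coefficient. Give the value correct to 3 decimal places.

r = (nΣgh − ΣgΣh) / √[(nΣg² − (Σg)²)(nΣh² − (Σh)²)]
Numerator: 6×2263 − 89×174 = -1908
Denominator: √[(10974 − 7921)(33756 − 30276)] = √[3053 × 3480] = 3259.5153
r = -1908 / 3259.5153 ≈ -0.585

-0.585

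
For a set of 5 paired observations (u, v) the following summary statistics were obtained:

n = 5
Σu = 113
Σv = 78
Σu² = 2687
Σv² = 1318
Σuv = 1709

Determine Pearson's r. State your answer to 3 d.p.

r = (nΣuv − ΣuΣv) / √[(nΣu² − (Σu)²)(nΣv² − (Σv)²)]
Numerator: 5×1709 − 113×78 = -269
Denominator: √[(13435 − 12769)(6590 − 6084)] = √[666 × 506] = 580.5136
r = -269 / 580.5136 ≈ -0.463

-0.463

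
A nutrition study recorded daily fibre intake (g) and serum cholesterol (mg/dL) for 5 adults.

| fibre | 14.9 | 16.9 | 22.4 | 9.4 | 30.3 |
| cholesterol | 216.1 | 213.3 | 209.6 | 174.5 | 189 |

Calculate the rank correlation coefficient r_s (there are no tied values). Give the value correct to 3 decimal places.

0.000

Rank fibre: 2, 3, 4, 1, 5
Rank cholesterol: 5, 4, 3, 1, 2
d = rank(fibre) − rank(cholesterol): -3, -1, 1, 0, 3; Σd² = 20
ρ = 1 − 6Σd² / [n(n²−1)] = 1 − 6×20 / (5×24) = 1 − 120/120 ≈ 0.000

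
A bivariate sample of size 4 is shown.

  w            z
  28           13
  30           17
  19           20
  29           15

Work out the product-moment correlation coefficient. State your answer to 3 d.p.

n = 4, Σw = 106, Σz = 65, Σw² = 2886, Σz² = 1083, Σwz = 1689
nΣwz − ΣwΣz = 6756 − 6890 = -134
nΣw² − (Σw)² = 11544 − 11236 = 308; nΣz² − (Σz)² = 4332 − 4225 = 107
r = -134 / √(308 × 107) = -134 / 181.5379 ≈ -0.738

-0.738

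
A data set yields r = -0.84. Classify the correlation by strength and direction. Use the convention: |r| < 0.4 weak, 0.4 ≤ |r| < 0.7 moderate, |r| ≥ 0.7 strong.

strong negative

r = -0.84 < 0 so the relationship is negative.
|r| = 0.84, which falls in the strong range.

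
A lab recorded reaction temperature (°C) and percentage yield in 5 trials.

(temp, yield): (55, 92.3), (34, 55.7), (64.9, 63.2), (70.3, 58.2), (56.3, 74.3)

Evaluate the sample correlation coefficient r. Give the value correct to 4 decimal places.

0.0782

n = 5, Σx = 280.5, Σy = 343.7, Σx² = 16504.79, Σy² = 24523.75, Σxy = 19346.53
nΣxy − ΣxΣy = 96732.65 − 96407.85 = 324.8
nΣx² − (Σx)² = 82523.95 − 78680.25 = 3843.7; nΣy² − (Σy)² = 122618.75 − 118129.69 = 4489.06
r = 324.8 / √(3843.7 × 4489.06) = 324.8 / 4153.8657 ≈ 0.0782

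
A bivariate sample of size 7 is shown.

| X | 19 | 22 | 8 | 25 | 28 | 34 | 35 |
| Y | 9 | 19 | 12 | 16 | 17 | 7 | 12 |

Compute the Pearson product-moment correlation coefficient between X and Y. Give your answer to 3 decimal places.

n = 7, ΣX = 171, ΣY = 92, ΣX² = 4699, ΣY² = 1324, ΣXY = 2219
nΣXY − ΣXΣY = 15533 − 15732 = -199
nΣX² − (ΣX)² = 32893 − 29241 = 3652; nΣY² − (ΣY)² = 9268 − 8464 = 804
r = -199 / √(3652 × 804) = -199 / 1713.5367 ≈ -0.116

-0.116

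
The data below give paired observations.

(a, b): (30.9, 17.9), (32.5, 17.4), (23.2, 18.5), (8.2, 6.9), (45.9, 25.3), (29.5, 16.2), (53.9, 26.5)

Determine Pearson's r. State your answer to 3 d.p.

n = 7, Σa = 224.1, Σb = 128.7, Σa² = 8498.81, Σb² = 2617.81, Σab = 4671.91
nΣab − ΣaΣb = 32703.37 − 28841.67 = 3861.7
nΣa² − (Σa)² = 59491.67 − 50220.81 = 9270.86; nΣb² − (Σb)² = 18324.67 − 16563.69 = 1760.98
r = 3861.7 / √(9270.86 × 1760.98) = 3861.7 / 4040.5197 ≈ 0.956

0.956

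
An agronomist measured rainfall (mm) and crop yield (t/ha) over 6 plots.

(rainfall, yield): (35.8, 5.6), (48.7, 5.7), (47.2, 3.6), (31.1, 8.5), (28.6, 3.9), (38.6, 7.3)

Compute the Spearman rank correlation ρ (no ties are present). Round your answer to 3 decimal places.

-0.086

Rank rainfall: 3, 6, 5, 2, 1, 4
Rank yield: 3, 4, 1, 6, 2, 5
d = rank(rainfall) − rank(yield): 0, 2, 4, -4, -1, -1; Σd² = 38
ρ = 1 − 6Σd² / [n(n²−1)] = 1 − 6×38 / (6×35) = 1 − 228/210 ≈ -0.086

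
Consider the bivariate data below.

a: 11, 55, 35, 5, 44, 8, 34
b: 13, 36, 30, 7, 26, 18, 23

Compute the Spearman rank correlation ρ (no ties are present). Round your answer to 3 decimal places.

Rank a: 3, 7, 5, 1, 6, 2, 4
Rank b: 2, 7, 6, 1, 5, 3, 4
d = rank(a) − rank(b): 1, 0, -1, 0, 1, -1, 0; Σd² = 4
ρ = 1 − 6Σd² / [n(n²−1)] = 1 − 6×4 / (7×48) = 1 − 24/336 ≈ 0.929

0.929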